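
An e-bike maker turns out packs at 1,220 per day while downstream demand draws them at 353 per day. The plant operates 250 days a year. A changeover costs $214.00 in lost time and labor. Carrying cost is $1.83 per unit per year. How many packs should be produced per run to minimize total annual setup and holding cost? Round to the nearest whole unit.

Annual demand D = 353 × 250 = 88,250.
Production build-up factor (1 − d/p) = 1 − 353/1,220 = 0.7107.
Q* = √(2DS / (H(1 − d/p))) = √(2 × 88,250 × 214 / (1.83 × 0.7107)).
= √(37,771,000 / 1.3005) ≈ 5389.197.

Q* ≈ 5,389 packs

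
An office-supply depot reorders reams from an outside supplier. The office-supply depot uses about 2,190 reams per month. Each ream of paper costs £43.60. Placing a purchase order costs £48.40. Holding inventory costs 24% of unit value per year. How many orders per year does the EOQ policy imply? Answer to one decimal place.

N ≈ 53.3 orders per year

Annual demand D = 2,190 × 12 = 26,280.
Holding cost H = 0.24 × £43.60 = £10.4640 per unit per year.
EOQ = √(2DS/H) = √(2 × 26,280 × 48.4 / 10.464) ≈ 493.06.
Orders per year = D / Q* = 26,280 / 493.06 ≈ 53.300.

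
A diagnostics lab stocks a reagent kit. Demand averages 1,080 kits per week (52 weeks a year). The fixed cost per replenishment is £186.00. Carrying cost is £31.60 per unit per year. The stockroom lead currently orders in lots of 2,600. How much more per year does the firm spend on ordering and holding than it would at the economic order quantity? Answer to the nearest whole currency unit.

Annual demand D = 1,080 × 52 = 56,160.
EOQ = √(2DS/H) = √(2 × 56,160 × 186 / 31.6) ≈ 813.10.
Cost at Q* = (D/Q*)S + (Q*/2)H = √(2DSH) ≈ £25,693.81.
Cost at Q = 2,600: (56,160/2,600)×186 + (2,600/2)×31.6 = £4,017.60 + £41,080.00 = £45,097.60.
Excess = £45,097.60 − £25,693.81 = £19,403.79.

Extra cost ≈ £19,404 per year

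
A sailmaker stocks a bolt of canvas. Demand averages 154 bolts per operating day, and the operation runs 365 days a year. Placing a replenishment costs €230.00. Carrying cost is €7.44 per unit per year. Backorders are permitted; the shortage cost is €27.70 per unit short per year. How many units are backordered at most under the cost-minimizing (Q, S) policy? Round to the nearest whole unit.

Annual demand D = 154 × 365 = 56,210.
With planned backorders, Q* = √(2DS/H) · √((H+B)/B).
√(2DS/H) = √(2 × 56,210 × 230 / 7.44) = 1864.229.
√((H+B)/B) = √((7.44+27.7)/27.7) = 1.1263.
Q* ≈ 2099.714.
S* = Q* · H/(H+B) = 2099.714 × 7.44/35.14 ≈ 444.561.

S* ≈ 445 bolts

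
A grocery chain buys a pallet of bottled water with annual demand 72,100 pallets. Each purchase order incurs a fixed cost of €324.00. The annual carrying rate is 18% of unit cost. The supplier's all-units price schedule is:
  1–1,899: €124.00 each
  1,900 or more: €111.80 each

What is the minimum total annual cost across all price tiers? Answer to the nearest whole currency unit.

Holding cost per unit per year at price C is H = 0.18·C.
Evaluate total cost at each tier's feasible EOQ or, if the EOQ is below the tier, at the tier's minimum quantity.
EOQ at €124.00 = 1446.8 (feasible in tier 1): TC = 72,100×€124.00 + (72,100/1446.8)×324 + (1446.8/2)×0.18×€124.00 = €8,972,692.54.
EOQ at €111.80 = 1523.7 < 1900, so use break Q=1900: TC = 72,100×€111.80 + (72,100/1900.0)×324 + (1900.0/2)×0.18×€111.80 = €8,092,192.75.
Lowest total cost among the candidates is at Q = 1900.0.

TC* ≈ €8,092,193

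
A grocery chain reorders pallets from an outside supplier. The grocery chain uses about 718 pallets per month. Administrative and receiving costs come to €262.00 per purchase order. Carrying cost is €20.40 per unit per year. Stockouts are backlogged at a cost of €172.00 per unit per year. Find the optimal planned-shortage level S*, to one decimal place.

Annual demand D = 718 × 12 = 8,616.
With planned backorders, Q* = √(2DS/H) · √((H+B)/B).
√(2DS/H) = √(2 × 8,616 × 262 / 20.4) = 470.439.
√((H+B)/B) = √((20.4+172)/172) = 1.0576.
Q* ≈ 497.556.
S* = Q* · H/(H+B) = 497.556 × 20.4/192.4 ≈ 52.755.

S* ≈ 52.8 pallets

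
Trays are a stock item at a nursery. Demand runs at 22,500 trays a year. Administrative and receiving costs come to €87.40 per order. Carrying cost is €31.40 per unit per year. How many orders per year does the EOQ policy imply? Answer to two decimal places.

The optimal lot size = √(2DS/H) = √(2 × 22,500 × 87.4 / 31.4) ≈ 353.91.
Orders per year = D / Q* = 22,500 / 353.91 ≈ 63.575.

N ≈ 63.57 orders per year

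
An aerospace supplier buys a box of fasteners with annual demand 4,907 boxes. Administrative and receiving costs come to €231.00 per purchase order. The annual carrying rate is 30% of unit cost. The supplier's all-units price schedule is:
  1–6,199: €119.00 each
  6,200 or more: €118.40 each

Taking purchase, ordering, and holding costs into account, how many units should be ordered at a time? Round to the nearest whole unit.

Q* ≈ 252 boxes

Holding cost per unit per year at price C is H = 0.30·C.
Candidates are each tier's EOQ (if it falls in that tier) and each price-break quantity.
EOQ at €119.00 = 252.0 (feasible in tier 1): TC = 4,907×€119.00 + (4,907/252.0)×231 + (252.0/2)×0.30×€119.00 = €592,929.28.
EOQ at €118.40 = 252.6 < 6200, so use break Q=6200: TC = 4,907×€118.40 + (4,907/6200.0)×231 + (6200.0/2)×0.30×€118.40 = €691,283.63.
Lowest total cost is €592,929.28 at Q = 252.0.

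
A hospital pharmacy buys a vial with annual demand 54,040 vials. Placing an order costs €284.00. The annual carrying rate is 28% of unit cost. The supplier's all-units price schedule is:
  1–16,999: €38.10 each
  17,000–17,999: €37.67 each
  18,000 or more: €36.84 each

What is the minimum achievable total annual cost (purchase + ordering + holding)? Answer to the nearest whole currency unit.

TC* ≈ €2,077,020

Holding cost per unit per year at price C is H = 0.28·C.
Evaluate total cost at each tier's feasible EOQ or, if the EOQ is below the tier, at the tier's minimum quantity.
EOQ at €38.10 = 1696.3 (feasible in tier 1): TC = 54,040×€38.10 + (54,040/1696.3)×284 + (1696.3/2)×0.28×€38.10 = €2,077,019.61.
EOQ at €37.67 = 1705.9 < 17000, so use break Q=17000: TC = 54,040×€37.67 + (54,040/17000.0)×284 + (17000.0/2)×0.28×€37.67 = €2,126,244.19.
EOQ at €36.84 = 1725.0 < 18000, so use break Q=18000: TC = 54,040×€36.84 + (54,040/18000.0)×284 + (18000.0/2)×0.28×€36.84 = €2,084,523.03.
Lowest total cost among the candidates is at Q = 1696.3.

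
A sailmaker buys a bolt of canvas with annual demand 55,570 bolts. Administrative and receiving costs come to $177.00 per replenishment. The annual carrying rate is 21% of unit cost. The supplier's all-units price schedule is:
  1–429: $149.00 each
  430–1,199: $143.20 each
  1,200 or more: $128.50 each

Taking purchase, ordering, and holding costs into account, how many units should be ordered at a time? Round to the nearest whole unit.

Holding cost per unit per year at price C is H = 0.21·C.
Candidates are each tier's EOQ (if it falls in that tier) and each price-break quantity.
Tier 1 ($149.00): EOQ = 792.9 exceeds tier's upper bound 429, so this tier is dominated.
EOQ at $143.20 = 808.8 (feasible in tier 2): TC = 55,570×$143.20 + (55,570/808.8)×177 + (808.8/2)×0.21×$143.20 = $7,981,946.21.
EOQ at $128.50 = 853.8 < 1200, so use break Q=1200: TC = 55,570×$128.50 + (55,570/1200.0)×177 + (1200.0/2)×0.21×$128.50 = $7,165,132.58.
Lowest total cost is $7,165,132.58 at Q = 1200.0.

Q* ≈ 1,200 bolts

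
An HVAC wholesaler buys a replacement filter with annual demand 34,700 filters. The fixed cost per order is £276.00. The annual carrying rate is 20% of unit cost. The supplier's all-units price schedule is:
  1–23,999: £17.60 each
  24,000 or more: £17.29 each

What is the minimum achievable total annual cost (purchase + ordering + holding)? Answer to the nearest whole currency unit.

Holding cost per unit per year at price C is H = 0.20·C.
For each price level, check whether its EOQ is feasible; otherwise the best quantity at that price is the breakpoint.
EOQ at £17.60 = 2332.7 (feasible in tier 1): TC = 34,700×£17.60 + (34,700/2332.7)×276 + (2332.7/2)×0.20×£17.60 = £618,931.18.
EOQ at £17.29 = 2353.5 < 24000, so use break Q=24000: TC = 34,700×£17.29 + (34,700/24000.0)×276 + (24000.0/2)×0.20×£17.29 = £641,858.05.
Lowest total cost among the candidates is at Q = 2332.7.

TC* ≈ £618,931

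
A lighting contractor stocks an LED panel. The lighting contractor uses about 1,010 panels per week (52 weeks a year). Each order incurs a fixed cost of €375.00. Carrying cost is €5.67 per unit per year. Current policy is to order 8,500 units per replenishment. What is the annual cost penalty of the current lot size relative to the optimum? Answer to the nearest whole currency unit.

Extra cost ≈ €11,470 per year

Annual demand D = 1,010 × 52 = 52,520.
EOQ = √(2DS/H) = √(2 × 52,520 × 375 / 5.67) ≈ 2635.73.
Cost at Q* = (D/Q*)S + (Q*/2)H = √(2DSH) ≈ €14,944.61.
Cost at Q = 8,500: (52,520/8,500)×375 + (8,500/2)×5.67 = €2,317.06 + €24,097.50 = €26,414.56.
Excess = €26,414.56 − €14,944.61 = €11,469.95.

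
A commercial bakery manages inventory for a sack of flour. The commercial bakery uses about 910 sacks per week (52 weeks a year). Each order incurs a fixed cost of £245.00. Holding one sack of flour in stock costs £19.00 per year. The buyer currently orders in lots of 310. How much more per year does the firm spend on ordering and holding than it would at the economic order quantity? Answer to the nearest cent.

Annual demand D = 910 × 52 = 47,320.
EOQ = √(2DS/H) = √(2 × 47,320 × 245 / 19) ≈ 1104.70.
Cost at Q* = (D/Q*)S + (Q*/2)H = √(2DSH) ≈ £20,989.26.
Cost at Q = 310: (47,320/310)×245 + (310/2)×19 = £37,398.06 + £2,945.00 = £40,343.06.
Excess = £40,343.06 − £20,989.26 = £19,353.80.

Extra cost ≈ £19,353.80 per year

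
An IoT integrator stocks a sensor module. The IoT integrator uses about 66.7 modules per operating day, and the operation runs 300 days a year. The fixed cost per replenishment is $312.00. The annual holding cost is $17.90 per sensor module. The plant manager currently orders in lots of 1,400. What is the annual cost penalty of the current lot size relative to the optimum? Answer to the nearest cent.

Annual demand D = 66.7 × 300 = 20,010.
EOQ = √(2DS/H) = √(2 × 20,010 × 312 / 17.9) ≈ 835.20.
Cost at Q* = (D/Q*)S + (Q*/2)H = √(2DSH) ≈ $14,950.04.
Cost at Q = 1,400: (20,010/1,400)×312 + (1,400/2)×17.9 = $4,459.37 + $12,530.00 = $16,989.37.
Excess = $16,989.37 − $14,950.04 = $2,039.33.

Extra cost ≈ $2,039.33 per year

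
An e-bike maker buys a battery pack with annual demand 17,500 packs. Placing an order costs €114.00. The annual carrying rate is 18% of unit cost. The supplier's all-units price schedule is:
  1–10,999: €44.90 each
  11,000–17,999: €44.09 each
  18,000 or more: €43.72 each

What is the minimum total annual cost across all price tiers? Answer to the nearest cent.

Holding cost per unit per year at price C is H = 0.18·C.
For each price level, check whether its EOQ is feasible; otherwise the best quantity at that price is the breakpoint.
EOQ at €44.90 = 702.6 (feasible in tier 1): TC = 17,500×€44.90 + (17,500/702.6)×114 + (702.6/2)×0.18×€44.90 = €791,428.66.
EOQ at €44.09 = 709.1 < 11000, so use break Q=11000: TC = 17,500×€44.09 + (17,500/11000.0)×114 + (11000.0/2)×0.18×€44.09 = €815,405.46.
EOQ at €43.72 = 712.0 < 18000, so use break Q=18000: TC = 17,500×€43.72 + (17,500/18000.0)×114 + (18000.0/2)×0.18×€43.72 = €836,037.23.
Lowest total cost among the candidates is at Q = 702.6.

TC* ≈ €791,428.66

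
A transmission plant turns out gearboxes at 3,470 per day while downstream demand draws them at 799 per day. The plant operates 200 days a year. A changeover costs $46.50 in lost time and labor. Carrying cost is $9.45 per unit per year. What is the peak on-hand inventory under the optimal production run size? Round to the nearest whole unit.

I_max ≈ 1,100 gearboxes

Annual demand D = 799 × 200 = 159,800.
Production build-up factor (1 − d/p) = 1 − 799/3,470 = 0.7697.
Q* = √(2DS / (H(1 − d/p))) = √(2 × 159,800 × 46.5 / (9.45 × 0.7697)).
= √(14,861,400 / 7.274) ≈ 1429.360.
Maximum inventory = Q*(1 − d/p) = 1429.360 × 0.7697 ≈ 1100.237.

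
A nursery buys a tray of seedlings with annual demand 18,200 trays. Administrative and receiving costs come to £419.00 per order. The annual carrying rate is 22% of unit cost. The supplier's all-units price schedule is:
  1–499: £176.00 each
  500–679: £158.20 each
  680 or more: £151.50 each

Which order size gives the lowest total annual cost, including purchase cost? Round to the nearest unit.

Holding cost per unit per year at price C is H = 0.22·C.
Candidates are each tier's EOQ (if it falls in that tier) and each price-break quantity.
Tier 1 (£176.00): EOQ = 627.6 exceeds tier's upper bound 499, so this tier is dominated.
EOQ at £158.20 = 662.0 (feasible in tier 2): TC = 18,200×£158.20 + (18,200/662.0)×419 + (662.0/2)×0.22×£158.20 = £2,902,279.46.
EOQ at £151.50 = 676.5 < 680, so use break Q=680: TC = 18,200×£151.50 + (18,200/680.0)×419 + (680.0/2)×0.22×£151.50 = £2,779,846.61.
Lowest total cost is £2,779,846.61 at Q = 680.0.

Q* ≈ 680 trays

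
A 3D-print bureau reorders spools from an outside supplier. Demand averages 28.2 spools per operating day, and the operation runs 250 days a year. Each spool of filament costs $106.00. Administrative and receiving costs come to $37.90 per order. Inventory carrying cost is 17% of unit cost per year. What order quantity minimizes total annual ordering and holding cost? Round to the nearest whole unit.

Annual demand D = 28.2 × 250 = 7,050.
Holding cost H = 0.17 × $106.00 = $18.0200 per unit per year.
EOQ = √(2DS / H) = √(2 × 7,050 × 37.9 / 18.02).
= √(534,390 / 18.02) = √29,655.3829 ≈ 172.207.

Q* ≈ 172 spools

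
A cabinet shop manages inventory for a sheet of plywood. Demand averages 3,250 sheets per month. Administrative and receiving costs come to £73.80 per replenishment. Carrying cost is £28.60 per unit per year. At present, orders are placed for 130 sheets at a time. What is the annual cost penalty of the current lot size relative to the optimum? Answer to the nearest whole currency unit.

Annual demand D = 3,250 × 12 = 39,000.
EOQ = √(2DS/H) = √(2 × 39,000 × 73.8 / 28.6) ≈ 448.63.
Cost at Q* = (D/Q*)S + (Q*/2)H = √(2DSH) ≈ £12,830.94.
Cost at Q = 130: (39,000/130)×73.8 + (130/2)×28.6 = £22,140.00 + £1,859.00 = £23,999.00.
Excess = £23,999.00 − £12,830.94 = £11,168.06.

Extra cost ≈ £11,168 per year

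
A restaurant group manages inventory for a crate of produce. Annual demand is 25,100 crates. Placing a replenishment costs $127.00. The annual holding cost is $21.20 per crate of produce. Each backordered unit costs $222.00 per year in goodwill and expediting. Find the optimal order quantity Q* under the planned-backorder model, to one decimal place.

With planned backorders, Q* = √(2DS/H) · √((H+B)/B).
√(2DS/H) = √(2 × 25,100 × 127 / 21.2) = 548.385.
√((H+B)/B) = √((21.2+222)/222) = 1.0467.
Q* ≈ 573.973.

Q* ≈ 574.0 crates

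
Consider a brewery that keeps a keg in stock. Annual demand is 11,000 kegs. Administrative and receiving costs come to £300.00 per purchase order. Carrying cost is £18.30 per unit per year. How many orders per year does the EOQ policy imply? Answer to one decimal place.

The optimal lot size = √(2DS/H) = √(2 × 11,000 × 300 / 18.3) ≈ 600.55.
Orders per year = D / Q* = 11,000 / 600.55 ≈ 18.317.

N ≈ 18.3 orders per year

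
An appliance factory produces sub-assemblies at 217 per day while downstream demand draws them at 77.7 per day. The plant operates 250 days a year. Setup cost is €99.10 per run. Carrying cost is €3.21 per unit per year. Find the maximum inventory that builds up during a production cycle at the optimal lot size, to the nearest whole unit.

I_max ≈ 877 sub-assemblies

Annual demand D = 77.7 × 250 = 19,425.
Production build-up factor (1 − d/p) = 1 − 77.7/217 = 0.6419.
Q* = √(2DS / (H(1 − d/p))) = √(2 × 19,425 × 99.1 / (3.21 × 0.6419)).
= √(3,850,035 / 2.0606) ≈ 1366.892.
Maximum inventory = Q*(1 − d/p) = 1366.892 × 0.6419 ≈ 877.456.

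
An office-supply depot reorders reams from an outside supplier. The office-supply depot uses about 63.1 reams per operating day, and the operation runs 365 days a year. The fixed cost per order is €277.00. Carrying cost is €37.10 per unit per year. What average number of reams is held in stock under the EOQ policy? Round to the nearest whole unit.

Annual demand D = 63.1 × 365 = 23,031.5.
The optimal lot size = √(2DS/H) = √(2 × 23,031.5 × 277 / 37.1) ≈ 586.45.
Average inventory = Q*/2 ≈ 586.45 / 2 = 293.224.

Average inventory ≈ 293 reams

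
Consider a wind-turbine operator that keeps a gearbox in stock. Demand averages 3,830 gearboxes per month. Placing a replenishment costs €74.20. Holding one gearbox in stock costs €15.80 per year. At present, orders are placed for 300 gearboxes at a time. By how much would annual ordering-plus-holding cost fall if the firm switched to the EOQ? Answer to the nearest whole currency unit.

Extra cost ≈ €3,357 per year

Annual demand D = 3,830 × 12 = 45,960.
EOQ = √(2DS/H) = √(2 × 45,960 × 74.2 / 15.8) ≈ 657.02.
Cost at Q* = (D/Q*)S + (Q*/2)H = √(2DSH) ≈ €10,380.91.
Cost at Q = 300: (45,960/300)×74.2 + (300/2)×15.8 = €11,367.44 + €2,370.00 = €13,737.44.
Excess = €13,737.44 − €10,380.91 = €3,356.53.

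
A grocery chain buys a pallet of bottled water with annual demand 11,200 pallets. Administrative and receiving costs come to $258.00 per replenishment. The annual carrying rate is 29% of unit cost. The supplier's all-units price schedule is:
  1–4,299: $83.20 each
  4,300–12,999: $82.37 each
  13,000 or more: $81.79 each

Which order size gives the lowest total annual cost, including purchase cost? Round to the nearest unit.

Q* ≈ 489 pallets

Holding cost per unit per year at price C is H = 0.29·C.
For each price level, check whether its EOQ is feasible; otherwise the best quantity at that price is the breakpoint.
EOQ at $83.20 = 489.4 (feasible in tier 1): TC = 11,200×$83.20 + (11,200/489.4)×258 + (489.4/2)×0.29×$83.20 = $943,648.49.
EOQ at $82.37 = 491.9 < 4300, so use break Q=4300: TC = 11,200×$82.37 + (11,200/4300.0)×258 + (4300.0/2)×0.29×$82.37 = $974,573.69.
EOQ at $81.79 = 493.6 < 13000, so use break Q=13000: TC = 11,200×$81.79 + (11,200/13000.0)×258 + (13000.0/2)×0.29×$81.79 = $1,070,444.43.
Lowest total cost is $943,648.49 at Q = 489.4.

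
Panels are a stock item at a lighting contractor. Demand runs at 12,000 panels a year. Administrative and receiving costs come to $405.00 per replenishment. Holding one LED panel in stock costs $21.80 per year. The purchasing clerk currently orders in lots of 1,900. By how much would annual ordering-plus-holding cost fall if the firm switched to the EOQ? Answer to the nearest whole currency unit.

Extra cost ≈ $8,711 per year

EOQ = √(2DS/H) = √(2 × 12,000 × 405 / 21.8) ≈ 667.74.
Cost at Q* = (D/Q*)S + (Q*/2)H = √(2DSH) ≈ $14,556.65.
Cost at Q = 1,900: (12,000/1,900)×405 + (1,900/2)×21.8 = $2,557.89 + $20,710.00 = $23,267.89.
Excess = $23,267.89 − $14,556.65 = $8,711.25.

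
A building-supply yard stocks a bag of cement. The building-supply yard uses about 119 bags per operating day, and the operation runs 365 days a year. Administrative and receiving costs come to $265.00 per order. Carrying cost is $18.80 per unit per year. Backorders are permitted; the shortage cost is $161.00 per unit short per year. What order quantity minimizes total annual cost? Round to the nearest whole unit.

Q* ≈ 1,169 bags

Annual demand D = 119 × 365 = 43,435.
With planned backorders, Q* = √(2DS/H) · √((H+B)/B).
√(2DS/H) = √(2 × 43,435 × 265 / 18.8) = 1106.570.
√((H+B)/B) = √((18.8+161)/161) = 1.0568.
Q* ≈ 1169.394.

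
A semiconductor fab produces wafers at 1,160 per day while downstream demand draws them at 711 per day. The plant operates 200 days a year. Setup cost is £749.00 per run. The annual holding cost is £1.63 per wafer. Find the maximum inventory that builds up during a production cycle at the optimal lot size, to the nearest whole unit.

Annual demand D = 711 × 200 = 142,200.
Production build-up factor (1 − d/p) = 1 − 711/1,160 = 0.3871.
Q* = √(2DS / (H(1 − d/p))) = √(2 × 142,200 × 749 / (1.63 × 0.3871)).
= √(213,015,600 / 0.6309) ≈ 18374.593.
Maximum inventory = Q*(1 − d/p) = 18374.593 × 0.3871 ≈ 7112.235.

I_max ≈ 7,112 wafers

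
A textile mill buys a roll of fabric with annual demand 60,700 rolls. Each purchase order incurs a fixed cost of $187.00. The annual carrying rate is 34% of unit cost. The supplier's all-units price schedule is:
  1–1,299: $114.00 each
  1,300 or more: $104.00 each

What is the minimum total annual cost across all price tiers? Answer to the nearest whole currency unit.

TC* ≈ $6,344,515

Holding cost per unit per year at price C is H = 0.34·C.
Candidates are each tier's EOQ (if it falls in that tier) and each price-break quantity.
EOQ at $114.00 = 765.3 (feasible in tier 1): TC = 60,700×$114.00 + (60,700/765.3)×187 + (765.3/2)×0.34×$114.00 = $6,949,463.48.
EOQ at $104.00 = 801.3 < 1300, so use break Q=1300: TC = 60,700×$104.00 + (60,700/1300.0)×187 + (1300.0/2)×0.34×$104.00 = $6,344,515.46.
Lowest total cost among the candidates is at Q = 1300.0.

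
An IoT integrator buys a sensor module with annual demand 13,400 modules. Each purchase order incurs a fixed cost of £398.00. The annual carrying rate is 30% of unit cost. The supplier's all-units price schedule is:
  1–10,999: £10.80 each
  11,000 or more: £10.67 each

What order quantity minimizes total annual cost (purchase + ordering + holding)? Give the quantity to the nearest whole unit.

Holding cost per unit per year at price C is H = 0.30·C.
Evaluate total cost at each tier's feasible EOQ or, if the EOQ is below the tier, at the tier's minimum quantity.
EOQ at £10.80 = 1814.4 (feasible in tier 1): TC = 13,400×£10.80 + (13,400/1814.4)×398 + (1814.4/2)×0.30×£10.80 = £150,598.70.
EOQ at £10.67 = 1825.4 < 11000, so use break Q=11000: TC = 13,400×£10.67 + (13,400/11000.0)×398 + (11000.0/2)×0.30×£10.67 = £161,068.34.
Lowest total cost is £150,598.70 at Q = 1814.4.

Q* ≈ 1,814 modules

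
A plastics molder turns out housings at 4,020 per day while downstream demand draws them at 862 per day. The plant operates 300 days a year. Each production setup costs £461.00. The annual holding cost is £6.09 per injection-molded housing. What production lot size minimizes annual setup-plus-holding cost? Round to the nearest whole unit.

Q* ≈ 7,060 housings

Annual demand D = 862 × 300 = 258,600.
Production build-up factor (1 − d/p) = 1 − 862/4,020 = 0.7856.
Q* = √(2DS / (H(1 − d/p))) = √(2 × 258,600 × 461 / (6.09 × 0.7856)).
= √(238,429,200 / 4.7841) ≈ 7059.567.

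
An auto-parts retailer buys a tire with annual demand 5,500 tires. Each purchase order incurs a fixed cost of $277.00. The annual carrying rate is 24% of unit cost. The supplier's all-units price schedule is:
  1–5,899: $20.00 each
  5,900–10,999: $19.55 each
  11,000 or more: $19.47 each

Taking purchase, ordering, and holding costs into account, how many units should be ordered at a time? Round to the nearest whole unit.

Q* ≈ 797 tires

Holding cost per unit per year at price C is H = 0.24·C.
Evaluate total cost at each tier's feasible EOQ or, if the EOQ is below the tier, at the tier's minimum quantity.
EOQ at $20.00 = 796.7 (feasible in tier 1): TC = 5,500×$20.00 + (5,500/796.7)×277 + (796.7/2)×0.24×$20.00 = $113,824.34.
EOQ at $19.55 = 805.9 < 5900, so use break Q=5900: TC = 5,500×$19.55 + (5,500/5900.0)×277 + (5900.0/2)×0.24×$19.55 = $121,624.62.
EOQ at $19.47 = 807.5 < 11000, so use break Q=11000: TC = 5,500×$19.47 + (5,500/11000.0)×277 + (11000.0/2)×0.24×$19.47 = $132,923.90.
Lowest total cost is $113,824.34 at Q = 796.7.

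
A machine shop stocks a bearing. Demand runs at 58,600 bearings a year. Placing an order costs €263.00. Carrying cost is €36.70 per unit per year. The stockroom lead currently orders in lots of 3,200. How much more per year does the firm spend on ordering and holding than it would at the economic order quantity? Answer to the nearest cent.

EOQ = √(2DS/H) = √(2 × 58,600 × 263 / 36.7) ≈ 916.45.
Cost at Q* = (D/Q*)S + (Q*/2)H = √(2DSH) ≈ €33,633.71.
Cost at Q = 3,200: (58,600/3,200)×263 + (3,200/2)×36.7 = €4,816.19 + €58,720.00 = €63,536.19.
Excess = €63,536.19 − €33,633.71 = €29,902.48.

Extra cost ≈ €29,902.48 per year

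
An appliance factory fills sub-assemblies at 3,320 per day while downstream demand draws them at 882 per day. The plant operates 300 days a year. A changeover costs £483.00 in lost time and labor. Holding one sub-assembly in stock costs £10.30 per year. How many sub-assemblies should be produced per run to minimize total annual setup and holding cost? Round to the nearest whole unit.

Q* ≈ 5,813 sub-assemblies

Annual demand D = 882 × 300 = 264,600.
Production build-up factor (1 − d/p) = 1 − 882/3,320 = 0.7343.
Q* = √(2DS / (H(1 − d/p))) = √(2 × 264,600 × 483 / (10.3 × 0.7343)).
= √(255,603,600 / 7.5637) ≈ 5813.224.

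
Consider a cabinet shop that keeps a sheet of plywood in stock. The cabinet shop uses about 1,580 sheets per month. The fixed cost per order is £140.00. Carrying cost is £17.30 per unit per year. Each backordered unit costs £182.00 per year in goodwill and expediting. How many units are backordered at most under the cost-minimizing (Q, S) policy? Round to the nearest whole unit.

S* ≈ 50 sheets

Annual demand D = 1,580 × 12 = 18,960.
With planned backorders, Q* = √(2DS/H) · √((H+B)/B).
√(2DS/H) = √(2 × 18,960 × 140 / 17.3) = 553.956.
√((H+B)/B) = √((17.3+182)/182) = 1.0464.
Q* ≈ 579.686.
S* = Q* · H/(H+B) = 579.686 × 17.3/199.3 ≈ 50.319.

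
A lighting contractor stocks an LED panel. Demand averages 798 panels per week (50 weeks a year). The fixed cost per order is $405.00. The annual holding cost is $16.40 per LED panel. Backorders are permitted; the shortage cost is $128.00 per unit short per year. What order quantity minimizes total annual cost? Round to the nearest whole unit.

Q* ≈ 1,491 panels

Annual demand D = 798 × 50 = 39,900.
With planned backorders, Q* = √(2DS/H) · √((H+B)/B).
√(2DS/H) = √(2 × 39,900 × 405 / 16.4) = 1403.806.
√((H+B)/B) = √((16.4+128)/128) = 1.0621.
Q* ≈ 1491.027.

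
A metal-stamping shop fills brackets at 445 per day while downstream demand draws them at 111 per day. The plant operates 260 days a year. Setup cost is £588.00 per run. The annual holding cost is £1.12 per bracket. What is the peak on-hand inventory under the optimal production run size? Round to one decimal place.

I_max ≈ 4,769.1 brackets

Annual demand D = 111 × 260 = 28,860.
Production build-up factor (1 − d/p) = 1 − 111/445 = 0.7506.
Q* = √(2DS / (H(1 − d/p))) = √(2 × 28,860 × 588 / (1.12 × 0.7506)).
= √(33,939,360 / 0.8406) ≈ 6354.035.
Maximum inventory = Q*(1 − d/p) = 6354.035 × 0.7506 ≈ 4769.096.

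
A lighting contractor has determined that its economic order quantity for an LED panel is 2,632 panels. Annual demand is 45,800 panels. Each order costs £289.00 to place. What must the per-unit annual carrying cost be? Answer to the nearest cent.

The basic EOQ model gives Q* = √(2DS/H); rearrange for the unknown.
From Q* = √(2DS/H): H = 2DS / Q*² = 2 × 45,800 × 289 / 2,632² = 3.8214.

H ≈ £3.82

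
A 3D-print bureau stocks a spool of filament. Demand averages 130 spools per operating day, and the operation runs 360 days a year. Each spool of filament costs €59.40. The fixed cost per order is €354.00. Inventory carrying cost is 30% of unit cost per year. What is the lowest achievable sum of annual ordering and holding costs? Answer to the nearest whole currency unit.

Annual demand D = 130 × 360 = 46,800.
Holding cost H = 0.30 × €59.40 = €17.8200 per unit per year.
Q* = √(2DS/H) = √(2 × 46,800 × 354 / 17.82) ≈ 1363.60.
At Q*, ordering cost (D/Q*)S equals holding cost (Q*/2)H, each = √(DSH/2).
Minimum total = √(2DSH) = √(2 × 46,800 × 354 × 17.82) ≈ 24299.280.

TC* ≈ €24,299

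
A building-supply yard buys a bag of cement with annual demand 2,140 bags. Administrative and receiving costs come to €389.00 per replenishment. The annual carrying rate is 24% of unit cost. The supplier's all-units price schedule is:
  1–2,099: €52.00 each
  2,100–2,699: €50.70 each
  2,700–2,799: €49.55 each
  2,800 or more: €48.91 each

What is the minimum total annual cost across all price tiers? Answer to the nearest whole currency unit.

Holding cost per unit per year at price C is H = 0.24·C.
For each price level, check whether its EOQ is feasible; otherwise the best quantity at that price is the breakpoint.
EOQ at €52.00 = 365.2 (feasible in tier 1): TC = 2,140×€52.00 + (2,140/365.2)×389 + (365.2/2)×0.24×€52.00 = €115,838.31.
EOQ at €50.70 = 369.9 < 2100, so use break Q=2100: TC = 2,140×€50.70 + (2,140/2100.0)×389 + (2100.0/2)×0.24×€50.70 = €121,670.81.
EOQ at €49.55 = 374.2 < 2700, so use break Q=2700: TC = 2,140×€49.55 + (2,140/2700.0)×389 + (2700.0/2)×0.24×€49.55 = €122,399.52.
EOQ at €48.91 = 376.6 < 2800, so use break Q=2800: TC = 2,140×€48.91 + (2,140/2800.0)×389 + (2800.0/2)×0.24×€48.91 = €121,398.47.
Lowest total cost among the candidates is at Q = 365.2.

TC* ≈ €115,838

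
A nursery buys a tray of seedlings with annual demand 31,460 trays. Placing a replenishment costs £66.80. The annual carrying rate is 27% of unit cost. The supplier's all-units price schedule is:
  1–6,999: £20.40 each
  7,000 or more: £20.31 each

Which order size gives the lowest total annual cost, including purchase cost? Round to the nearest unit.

Holding cost per unit per year at price C is H = 0.27·C.
Candidates are each tier's EOQ (if it falls in that tier) and each price-break quantity.
EOQ at £20.40 = 873.5 (feasible in tier 1): TC = 31,460×£20.40 + (31,460/873.5)×66.8 + (873.5/2)×0.27×£20.40 = £646,595.49.
EOQ at £20.31 = 875.5 < 7000, so use break Q=7000: TC = 31,460×£20.31 + (31,460/7000.0)×66.8 + (7000.0/2)×0.27×£20.31 = £658,445.77.
Lowest total cost is £646,595.49 at Q = 873.5.

Q* ≈ 874 trays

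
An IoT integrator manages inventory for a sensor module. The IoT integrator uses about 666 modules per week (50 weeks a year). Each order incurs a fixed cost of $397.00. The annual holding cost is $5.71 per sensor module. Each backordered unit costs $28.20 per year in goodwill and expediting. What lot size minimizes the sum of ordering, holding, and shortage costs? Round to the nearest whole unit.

Annual demand D = 666 × 50 = 33,300.
With planned backorders, Q* = √(2DS/H) · √((H+B)/B).
√(2DS/H) = √(2 × 33,300 × 397 / 5.71) = 2151.861.
√((H+B)/B) = √((5.71+28.2)/28.2) = 1.0966.
Q* ≈ 2359.683.

Q* ≈ 2,360 modules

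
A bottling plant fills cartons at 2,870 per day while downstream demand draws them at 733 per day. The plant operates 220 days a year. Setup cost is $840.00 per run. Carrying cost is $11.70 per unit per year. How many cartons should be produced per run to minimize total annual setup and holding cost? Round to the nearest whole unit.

Q* ≈ 5,577 cartons

Annual demand D = 733 × 220 = 161,260.
Production build-up factor (1 − d/p) = 1 − 733/2,870 = 0.7446.
Q* = √(2DS / (H(1 − d/p))) = √(2 × 161,260 × 840 / (11.7 × 0.7446)).
= √(270,916,800 / 8.7118) ≈ 5576.526.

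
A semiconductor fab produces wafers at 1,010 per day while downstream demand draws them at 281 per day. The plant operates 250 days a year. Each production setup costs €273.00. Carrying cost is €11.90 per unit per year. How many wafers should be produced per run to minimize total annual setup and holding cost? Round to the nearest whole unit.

Q* ≈ 2,113 wafers

Annual demand D = 281 × 250 = 70,250.
Production build-up factor (1 − d/p) = 1 − 281/1,010 = 0.7218.
Q* = √(2DS / (H(1 − d/p))) = √(2 × 70,250 × 273 / (11.9 × 0.7218)).
= √(38,356,500 / 8.5892) ≈ 2113.211.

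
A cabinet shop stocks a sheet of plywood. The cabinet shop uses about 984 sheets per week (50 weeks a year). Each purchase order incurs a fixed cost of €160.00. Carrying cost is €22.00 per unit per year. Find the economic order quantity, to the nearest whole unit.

Q* ≈ 846 sheets

Annual demand D = 984 × 50 = 49,200.
EOQ = √(2DS / H) = √(2 × 49,200 × 160 / 22).
= √(15,744,000 / 22) = √715,636.3636 ≈ 845.953.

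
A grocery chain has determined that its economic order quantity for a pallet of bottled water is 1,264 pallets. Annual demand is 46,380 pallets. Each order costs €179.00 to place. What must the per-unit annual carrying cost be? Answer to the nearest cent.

H ≈ €10.39

The basic EOQ model gives Q* = √(2DS/H); rearrange for the unknown.
From Q* = √(2DS/H): H = 2DS / Q*² = 2 × 46,380 × 179 / 1,264² = 10.3925.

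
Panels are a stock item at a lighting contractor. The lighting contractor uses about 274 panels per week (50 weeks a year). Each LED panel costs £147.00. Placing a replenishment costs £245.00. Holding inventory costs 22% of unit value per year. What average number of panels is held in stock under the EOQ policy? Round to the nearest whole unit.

Average inventory ≈ 228 panels

Annual demand D = 274 × 50 = 13,700.
Holding cost H = 0.22 × £147.00 = £32.3400 per unit per year.
The optimal lot size = √(2DS/H) = √(2 × 13,700 × 245 / 32.34) ≈ 455.60.
Average inventory = Q*/2 ≈ 455.60 / 2 = 227.802.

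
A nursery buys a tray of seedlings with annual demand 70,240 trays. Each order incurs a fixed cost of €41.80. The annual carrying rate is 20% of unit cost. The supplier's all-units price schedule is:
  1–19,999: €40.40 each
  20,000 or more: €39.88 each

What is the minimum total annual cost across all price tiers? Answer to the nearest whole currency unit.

Holding cost per unit per year at price C is H = 0.20·C.
Candidates are each tier's EOQ (if it falls in that tier) and each price-break quantity.
EOQ at €40.40 = 852.5 (feasible in tier 1): TC = 70,240×€40.40 + (70,240/852.5)×41.8 + (852.5/2)×0.20×€40.40 = €2,844,584.13.
EOQ at €39.88 = 858.0 < 20000, so use break Q=20000: TC = 70,240×€39.88 + (70,240/20000.0)×41.8 + (20000.0/2)×0.20×€39.88 = €2,881,078.00.
Lowest total cost among the candidates is at Q = 852.5.

TC* ≈ €2,844,584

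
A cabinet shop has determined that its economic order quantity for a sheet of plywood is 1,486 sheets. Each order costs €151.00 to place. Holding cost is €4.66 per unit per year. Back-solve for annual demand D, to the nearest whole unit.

Invert the EOQ relation Q*² = 2DS/H.
From Q* = √(2DS/H): D = Q*²H / (2S) = 1,486² × 4.66 / (2 × 151) = 34073.488.

D ≈ 34,073 sheets per year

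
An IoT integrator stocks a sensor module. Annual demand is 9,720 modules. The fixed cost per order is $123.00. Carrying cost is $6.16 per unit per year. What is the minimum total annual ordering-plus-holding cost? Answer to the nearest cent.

TC* ≈ $3,837.88

EOQ = √(2DS/H) = √(2 × 9,720 × 123 / 6.16) ≈ 623.03.
At the optimum the two cost components are equal, so total cost = 2·(Q*/2)H = Q*·H.
Minimum total = √(2DSH) = √(2 × 9,720 × 123 × 6.16) ≈ 3837.877.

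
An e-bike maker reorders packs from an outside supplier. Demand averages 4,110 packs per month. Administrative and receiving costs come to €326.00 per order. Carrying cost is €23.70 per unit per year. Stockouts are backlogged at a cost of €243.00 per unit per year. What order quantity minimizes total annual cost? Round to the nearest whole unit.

Annual demand D = 4,110 × 12 = 49,320.
With planned backorders, Q* = √(2DS/H) · √((H+B)/B).
√(2DS/H) = √(2 × 49,320 × 326 / 23.7) = 1164.826.
√((H+B)/B) = √((23.7+243)/243) = 1.0476.
Q* ≈ 1220.308.

Q* ≈ 1,220 packs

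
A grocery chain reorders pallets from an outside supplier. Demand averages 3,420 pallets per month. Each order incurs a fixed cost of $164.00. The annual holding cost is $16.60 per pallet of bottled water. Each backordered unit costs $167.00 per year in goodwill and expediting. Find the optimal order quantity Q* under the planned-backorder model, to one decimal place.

Annual demand D = 3,420 × 12 = 41,040.
With planned backorders, Q* = √(2DS/H) · √((H+B)/B).
√(2DS/H) = √(2 × 41,040 × 164 / 16.6) = 900.506.
√((H+B)/B) = √((16.6+167)/167) = 1.0485.
Q* ≈ 944.201.

Q* ≈ 944.2 pallets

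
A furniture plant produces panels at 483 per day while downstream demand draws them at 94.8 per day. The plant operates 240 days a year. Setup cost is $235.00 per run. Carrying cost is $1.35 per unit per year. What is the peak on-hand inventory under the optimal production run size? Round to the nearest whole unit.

I_max ≈ 2,523 panels

Annual demand D = 94.8 × 240 = 22,752.
Production build-up factor (1 − d/p) = 1 − 94.8/483 = 0.8037.
Q* = √(2DS / (H(1 − d/p))) = √(2 × 22,752 × 235 / (1.35 × 0.8037)).
= √(10,693,440 / 1.085) ≈ 3139.335.
Maximum inventory = Q*(1 − d/p) = 3139.335 × 0.8037 ≈ 2523.167.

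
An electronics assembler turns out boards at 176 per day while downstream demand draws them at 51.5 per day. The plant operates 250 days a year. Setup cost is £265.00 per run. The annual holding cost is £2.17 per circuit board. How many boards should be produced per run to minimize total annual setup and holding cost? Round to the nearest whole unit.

Annual demand D = 51.5 × 250 = 12,875.
Production build-up factor (1 − d/p) = 1 − 51.5/176 = 0.7074.
Q* = √(2DS / (H(1 − d/p))) = √(2 × 12,875 × 265 / (2.17 × 0.7074)).
= √(6,823,750 / 1.535) ≈ 2108.402.

Q* ≈ 2,108 boards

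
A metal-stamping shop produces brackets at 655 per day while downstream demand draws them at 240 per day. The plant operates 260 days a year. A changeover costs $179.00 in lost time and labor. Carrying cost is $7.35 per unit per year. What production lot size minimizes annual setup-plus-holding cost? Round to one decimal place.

Q* ≈ 2,190.2 brackets

Annual demand D = 240 × 260 = 62,400.
Production build-up factor (1 − d/p) = 1 − 240/655 = 0.6336.
Q* = √(2DS / (H(1 − d/p))) = √(2 × 62,400 × 179 / (7.35 × 0.6336)).
= √(22,339,200 / 4.6569) ≈ 2190.215.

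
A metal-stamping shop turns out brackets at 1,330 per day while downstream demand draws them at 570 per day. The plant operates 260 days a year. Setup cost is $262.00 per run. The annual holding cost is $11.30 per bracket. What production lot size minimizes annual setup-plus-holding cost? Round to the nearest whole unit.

Q* ≈ 3,468 brackets

Annual demand D = 570 × 260 = 148,200.
Production build-up factor (1 − d/p) = 1 − 570/1,330 = 0.5714.
Q* = √(2DS / (H(1 − d/p))) = √(2 × 148,200 × 262 / (11.3 × 0.5714)).
= √(77,656,800 / 6.4571) ≈ 3467.924.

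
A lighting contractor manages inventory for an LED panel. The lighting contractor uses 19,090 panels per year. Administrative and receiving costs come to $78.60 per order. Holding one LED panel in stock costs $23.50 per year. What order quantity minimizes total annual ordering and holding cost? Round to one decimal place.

Q* ≈ 357.4 panels

EOQ = √(2DS / H) = √(2 × 19,090 × 78.6 / 23.5).
= √(3,000,948 / 23.5) = √127,699.9149 ≈ 357.351.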